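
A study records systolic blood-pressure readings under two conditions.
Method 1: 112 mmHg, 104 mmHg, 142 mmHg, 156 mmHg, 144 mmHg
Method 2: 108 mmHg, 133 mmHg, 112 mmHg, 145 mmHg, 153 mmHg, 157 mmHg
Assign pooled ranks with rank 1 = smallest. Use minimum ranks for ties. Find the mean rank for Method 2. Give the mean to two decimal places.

6.33

Sorted (ascending): 104, 108, 112, 112, 133, 142, 144, 145, 153, 156, 157
The 2 values of 112 occupy positions 3–4 → each gets rank 3.
Method 2 values → pooled ranks: 108→2, 133→5, 112→3, 145→8, 153→9, 157→11
Mean rank = (2 + 5 + 3 + 8 + 9 + 11) / 6 = 6.33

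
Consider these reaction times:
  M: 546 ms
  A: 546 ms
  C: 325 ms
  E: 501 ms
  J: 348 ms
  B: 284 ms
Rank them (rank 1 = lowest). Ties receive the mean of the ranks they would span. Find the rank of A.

5.5

Sorted (ascending): 284, 325, 348, 501, 546, 546
The 2 values of 546 occupy positions 5–6 → average rank (5+6)/2 = 5.5.
A has value 546 ms → rank 5.5.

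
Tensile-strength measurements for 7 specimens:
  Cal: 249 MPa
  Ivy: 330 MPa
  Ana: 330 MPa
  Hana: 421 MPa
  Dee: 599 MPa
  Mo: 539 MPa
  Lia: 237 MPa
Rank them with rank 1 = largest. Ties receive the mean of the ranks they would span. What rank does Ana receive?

4.5

Sorted (descending): 599, 539, 421, 330, 330, 249, 237
The 2 values of 330 occupy positions 4–5 → average rank (4+5)/2 = 4.5.
Ana has value 330 MPa → rank 4.5.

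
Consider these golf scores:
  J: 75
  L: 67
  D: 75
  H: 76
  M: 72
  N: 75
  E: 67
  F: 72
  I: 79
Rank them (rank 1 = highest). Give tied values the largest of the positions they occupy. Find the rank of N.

5

Sorted (descending): 79, 76, 75, 75, 75, 72, 72, 67, 67
The 3 values of 75 occupy positions 3–5 → each gets rank 5.
The 2 values of 72 occupy positions 6–7 → each gets rank 7.
The 2 values of 67 occupy positions 8–9 → each gets rank 9.
N has value 75 → rank 5.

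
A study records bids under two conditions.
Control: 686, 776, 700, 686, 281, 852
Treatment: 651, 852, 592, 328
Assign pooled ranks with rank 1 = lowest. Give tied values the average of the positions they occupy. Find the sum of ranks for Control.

Sorted (ascending): 281, 328, 592, 651, 686, 686, 700, 776, 852, 852
The 2 values of 686 occupy positions 5–6 → average rank (5+6)/2 = 5.5.
The 2 values of 852 occupy positions 9–10 → average rank (9+10)/2 = 9.5.
Control values → pooled ranks: 686→5.5, 776→8, 700→7, 686→5.5, 281→1, 852→9.5
Rank sum = 5.5 + 8 + 7 + 5.5 + 1 + 9.5 = 36.5

36.5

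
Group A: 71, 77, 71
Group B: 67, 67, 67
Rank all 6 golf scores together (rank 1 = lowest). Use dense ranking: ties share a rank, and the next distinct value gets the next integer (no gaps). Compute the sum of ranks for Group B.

3

Sorted (ascending): 67, 67, 67, 71, 71, 77
The 3 values of 67 share dense rank 1.
The 2 values of 71 share dense rank 2.
Remaining distinct values take the next consecutive integers.
Group B values → pooled ranks: 67→1, 67→1, 67→1
Rank sum = 1 + 1 + 1 = 3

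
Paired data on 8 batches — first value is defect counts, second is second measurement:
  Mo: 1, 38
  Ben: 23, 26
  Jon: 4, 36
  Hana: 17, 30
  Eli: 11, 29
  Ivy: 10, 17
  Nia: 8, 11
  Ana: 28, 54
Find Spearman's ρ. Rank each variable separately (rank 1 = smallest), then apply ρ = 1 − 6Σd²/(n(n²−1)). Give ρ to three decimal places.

Ranks of variable 1: 1, 7, 2, 6, 5, 4, 3, 8
Ranks of variable 2: 7, 3, 6, 5, 4, 2, 1, 8
d = r₁ − r₂: -6, 4, -4, 1, 1, 2, 2, 0
d²: 36, 16, 16, 1, 1, 4, 4, 0; Σd² = 78
ρ = 1 − 6·78/(8·63) = 1 − 468/504 = 0.071

0.071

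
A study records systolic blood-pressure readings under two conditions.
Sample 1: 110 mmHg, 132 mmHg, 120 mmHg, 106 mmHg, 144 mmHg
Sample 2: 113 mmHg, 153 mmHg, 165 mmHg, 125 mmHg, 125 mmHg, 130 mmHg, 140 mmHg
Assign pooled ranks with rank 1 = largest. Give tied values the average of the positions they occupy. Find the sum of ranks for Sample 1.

40

Sorted (descending): 165, 153, 144, 140, 132, 130, 125, 125, 120, 113, 110, 106
The 2 values of 125 occupy positions 7–8 → average rank (7+8)/2 = 7.5.
Sample 1 values → pooled ranks: 110→11, 132→5, 120→9, 106→12, 144→3
Rank sum = 11 + 5 + 9 + 12 + 3 = 40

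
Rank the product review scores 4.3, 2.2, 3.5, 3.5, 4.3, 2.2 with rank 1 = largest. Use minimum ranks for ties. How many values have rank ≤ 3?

Sorted (descending): 4.3, 4.3, 3.5, 3.5, 2.2, 2.2
The 2 values of 4.3 occupy positions 1–2 → each gets rank 1.
The 2 values of 3.5 occupy positions 3–4 → each gets rank 3.
The 2 values of 2.2 occupy positions 5–6 → each gets rank 5.
Ranks ≤ 3: {1, 1, 3, 3} → 4 values.

4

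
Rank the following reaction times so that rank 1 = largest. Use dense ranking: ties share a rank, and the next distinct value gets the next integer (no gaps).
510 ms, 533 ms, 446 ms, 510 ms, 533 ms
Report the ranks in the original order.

Sorted (descending): 533, 533, 510, 510, 446
The 2 values of 533 share dense rank 1.
The 2 values of 510 share dense rank 2.
Remaining distinct values take the next consecutive integers.

2, 1, 3, 2, 1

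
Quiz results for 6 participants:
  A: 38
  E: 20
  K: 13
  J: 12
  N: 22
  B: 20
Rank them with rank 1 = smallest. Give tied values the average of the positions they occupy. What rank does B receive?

3.5

Sorted (ascending): 12, 13, 20, 20, 22, 38
The 2 values of 20 occupy positions 3–4 → average rank (3+4)/2 = 3.5.
B has value 20 → rank 3.5.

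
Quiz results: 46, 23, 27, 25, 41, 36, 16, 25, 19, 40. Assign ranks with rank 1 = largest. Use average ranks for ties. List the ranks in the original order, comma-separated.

1, 8, 5, 6.5, 2, 4, 10, 6.5, 9, 3

Sorted (descending): 46, 41, 40, 36, 27, 25, 25, 23, 19, 16
The 2 values of 25 occupy positions 6–7 → average rank (6+7)/2 = 6.5.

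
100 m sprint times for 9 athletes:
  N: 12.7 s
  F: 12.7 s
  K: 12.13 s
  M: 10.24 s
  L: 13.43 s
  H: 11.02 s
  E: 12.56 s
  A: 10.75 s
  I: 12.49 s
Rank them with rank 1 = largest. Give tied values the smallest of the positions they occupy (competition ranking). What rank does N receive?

Sorted (descending): 13.43, 12.7, 12.7, 12.56, 12.49, 12.13, 11.02, 10.75, 10.24
The 2 values of 12.7 occupy positions 2–3 → each gets rank 2.
N has value 12.7 s → rank 2.

2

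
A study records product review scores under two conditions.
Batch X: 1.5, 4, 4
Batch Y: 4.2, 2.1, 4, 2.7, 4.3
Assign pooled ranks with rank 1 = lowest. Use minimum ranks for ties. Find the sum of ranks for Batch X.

9

Sorted (ascending): 1.5, 2.1, 2.7, 4, 4, 4, 4.2, 4.3
The 3 values of 4 occupy positions 4–6 → each gets rank 4.
Batch X values → pooled ranks: 1.5→1, 4→4, 4→4
Rank sum = 1 + 4 + 4 = 9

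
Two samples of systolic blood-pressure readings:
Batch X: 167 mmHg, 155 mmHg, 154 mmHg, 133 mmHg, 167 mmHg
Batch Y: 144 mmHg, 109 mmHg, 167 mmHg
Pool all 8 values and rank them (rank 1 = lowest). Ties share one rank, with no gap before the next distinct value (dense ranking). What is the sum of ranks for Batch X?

Sorted (ascending): 109, 133, 144, 154, 155, 167, 167, 167
The 3 values of 167 share dense rank 6.
Remaining distinct values take the next consecutive integers.
Batch X values → pooled ranks: 167→6, 155→5, 154→4, 133→2, 167→6
Rank sum = 6 + 5 + 4 + 2 + 6 = 23

23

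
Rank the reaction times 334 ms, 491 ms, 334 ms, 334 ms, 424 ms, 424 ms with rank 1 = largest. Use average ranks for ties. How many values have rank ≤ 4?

3

Sorted (descending): 491, 424, 424, 334, 334, 334
The 2 values of 424 occupy positions 2–3 → average rank (2+3)/2 = 2.5.
The 3 values of 334 occupy positions 4–6 → average rank 5.
Ranks ≤ 4: {1, 2.5, 2.5} → 3 values.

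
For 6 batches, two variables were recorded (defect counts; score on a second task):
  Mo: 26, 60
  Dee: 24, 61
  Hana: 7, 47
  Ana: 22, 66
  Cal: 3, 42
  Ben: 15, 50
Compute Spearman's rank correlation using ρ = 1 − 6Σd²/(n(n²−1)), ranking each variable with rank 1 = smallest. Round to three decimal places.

0.771

Ranks of variable 1: 6, 5, 2, 4, 1, 3
Ranks of variable 2: 4, 5, 2, 6, 1, 3
d = r₁ − r₂: 2, 0, 0, -2, 0, 0
d²: 4, 0, 0, 4, 0, 0; Σd² = 8
ρ = 1 − 6·8/(6·35) = 1 − 48/210 = 0.771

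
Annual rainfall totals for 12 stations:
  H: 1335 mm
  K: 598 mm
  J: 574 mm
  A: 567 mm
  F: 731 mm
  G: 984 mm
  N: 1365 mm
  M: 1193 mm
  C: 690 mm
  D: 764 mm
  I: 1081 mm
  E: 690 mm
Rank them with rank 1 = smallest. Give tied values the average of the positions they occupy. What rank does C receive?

Sorted (ascending): 567, 574, 598, 690, 690, 731, 764, 984, 1081, 1193, 1335, 1365
The 2 values of 690 occupy positions 4–5 → average rank (4+5)/2 = 4.5.
C has value 690 mm → rank 4.5.

4.5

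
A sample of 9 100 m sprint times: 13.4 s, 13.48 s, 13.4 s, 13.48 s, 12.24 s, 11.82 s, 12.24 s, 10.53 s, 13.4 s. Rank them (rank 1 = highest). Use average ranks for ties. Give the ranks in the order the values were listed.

4, 1.5, 4, 1.5, 6.5, 8, 6.5, 9, 4

Sorted (descending): 13.48, 13.48, 13.4, 13.4, 13.4, 12.24, 12.24, 11.82, 10.53
The 2 values of 13.48 occupy positions 1–2 → average rank (1+2)/2 = 1.5.
The 3 values of 13.4 occupy positions 3–5 → average rank 4.
The 2 values of 12.24 occupy positions 6–7 → average rank (6+7)/2 = 6.5.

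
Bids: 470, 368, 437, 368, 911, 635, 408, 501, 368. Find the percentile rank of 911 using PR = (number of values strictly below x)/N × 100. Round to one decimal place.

N = 9.
Strictly below 911: 8. Equal to 911: 1.
PR = 8/9 × 100 = 88.9

88.9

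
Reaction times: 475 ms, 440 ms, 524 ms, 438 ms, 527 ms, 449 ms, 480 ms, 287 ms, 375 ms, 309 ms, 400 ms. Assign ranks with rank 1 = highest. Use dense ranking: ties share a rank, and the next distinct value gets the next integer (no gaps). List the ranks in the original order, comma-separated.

Sorted (descending): 527, 524, 480, 475, 449, 440, 438, 400, 375, 309, 287
No ties — each value takes its position as its rank.

4, 6, 2, 7, 1, 5, 3, 11, 9, 10, 8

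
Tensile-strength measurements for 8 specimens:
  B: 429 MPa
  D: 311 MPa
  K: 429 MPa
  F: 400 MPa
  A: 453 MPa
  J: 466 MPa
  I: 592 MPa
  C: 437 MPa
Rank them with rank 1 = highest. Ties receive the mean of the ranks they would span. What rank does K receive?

5.5

Sorted (descending): 592, 466, 453, 437, 429, 429, 400, 311
The 2 values of 429 occupy positions 5–6 → average rank (5+6)/2 = 5.5.
K has value 429 MPa → rank 5.5.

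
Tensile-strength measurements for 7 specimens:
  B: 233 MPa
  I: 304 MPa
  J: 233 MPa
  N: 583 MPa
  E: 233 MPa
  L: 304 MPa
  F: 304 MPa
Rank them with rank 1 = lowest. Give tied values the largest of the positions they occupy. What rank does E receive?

3

Sorted (ascending): 233, 233, 233, 304, 304, 304, 583
The 3 values of 233 occupy positions 1–3 → each gets rank 3.
The 3 values of 304 occupy positions 4–6 → each gets rank 6.
E has value 233 MPa → rank 3.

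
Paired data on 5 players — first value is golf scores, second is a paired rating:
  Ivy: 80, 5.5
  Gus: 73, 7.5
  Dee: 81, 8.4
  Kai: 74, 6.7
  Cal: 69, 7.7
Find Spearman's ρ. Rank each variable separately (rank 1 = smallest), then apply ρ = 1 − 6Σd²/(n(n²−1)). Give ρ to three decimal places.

Ranks of variable 1: 4, 2, 5, 3, 1
Ranks of variable 2: 1, 3, 5, 2, 4
d = r₁ − r₂: 3, -1, 0, 1, -3
d²: 9, 1, 0, 1, 9; Σd² = 20
ρ = 1 − 6·20/(5·24) = 1 − 120/120 = 0.000

0.000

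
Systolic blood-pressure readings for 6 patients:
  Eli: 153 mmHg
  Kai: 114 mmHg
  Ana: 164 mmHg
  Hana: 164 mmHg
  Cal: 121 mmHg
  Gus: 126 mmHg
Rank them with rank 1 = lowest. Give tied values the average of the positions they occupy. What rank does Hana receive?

5.5

Sorted (ascending): 114, 121, 126, 153, 164, 164
The 2 values of 164 occupy positions 5–6 → average rank (5+6)/2 = 5.5.
Hana has value 164 mmHg → rank 5.5.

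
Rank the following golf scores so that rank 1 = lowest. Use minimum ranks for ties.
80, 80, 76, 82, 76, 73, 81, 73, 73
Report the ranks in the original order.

Sorted (ascending): 73, 73, 73, 76, 76, 80, 80, 81, 82
The 3 values of 73 occupy positions 1–3 → each gets rank 1.
The 2 values of 76 occupy positions 4–5 → each gets rank 4.
The 2 values of 80 occupy positions 6–7 → each gets rank 6.

6, 6, 4, 9, 4, 1, 8, 1, 1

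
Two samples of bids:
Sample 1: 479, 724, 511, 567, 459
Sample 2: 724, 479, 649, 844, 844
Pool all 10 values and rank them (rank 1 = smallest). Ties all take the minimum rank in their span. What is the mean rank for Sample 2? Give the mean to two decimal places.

6.60

Sorted (ascending): 459, 479, 479, 511, 567, 649, 724, 724, 844, 844
The 2 values of 479 occupy positions 2–3 → each gets rank 2.
The 2 values of 724 occupy positions 7–8 → each gets rank 7.
The 2 values of 844 occupy positions 9–10 → each gets rank 9.
Sample 2 values → pooled ranks: 724→7, 479→2, 649→6, 844→9, 844→9
Mean rank = (7 + 2 + 6 + 9 + 9) / 5 = 6.60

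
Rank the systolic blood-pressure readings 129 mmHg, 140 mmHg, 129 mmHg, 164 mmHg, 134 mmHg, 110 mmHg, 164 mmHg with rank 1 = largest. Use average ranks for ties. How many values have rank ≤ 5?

Sorted (descending): 164, 164, 140, 134, 129, 129, 110
The 2 values of 164 occupy positions 1–2 → average rank (1+2)/2 = 1.5.
The 2 values of 129 occupy positions 5–6 → average rank (5+6)/2 = 5.5.
Ranks ≤ 5: {1.5, 1.5, 3, 4} → 4 values.

4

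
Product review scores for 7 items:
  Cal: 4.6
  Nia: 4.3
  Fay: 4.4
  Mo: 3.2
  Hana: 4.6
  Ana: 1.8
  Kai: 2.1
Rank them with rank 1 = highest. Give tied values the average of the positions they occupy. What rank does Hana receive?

1.5

Sorted (descending): 4.6, 4.6, 4.4, 4.3, 3.2, 2.1, 1.8
The 2 values of 4.6 occupy positions 1–2 → average rank (1+2)/2 = 1.5.
Hana has value 4.6 → rank 1.5.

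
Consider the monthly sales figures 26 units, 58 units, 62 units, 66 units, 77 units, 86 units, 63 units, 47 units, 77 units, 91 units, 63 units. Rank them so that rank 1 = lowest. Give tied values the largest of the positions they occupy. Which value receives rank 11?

91

Sorted (ascending): 26, 47, 58, 62, 63, 63, 66, 77, 77, 86, 91
The 2 values of 63 occupy positions 5–6 → each gets rank 6.
The 2 values of 77 occupy positions 8–9 → each gets rank 9.
Rank 11 → value 91.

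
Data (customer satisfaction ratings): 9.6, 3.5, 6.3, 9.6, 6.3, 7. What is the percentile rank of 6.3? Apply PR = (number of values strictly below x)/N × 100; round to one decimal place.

N = 6.
Strictly below 6.3: 1. Equal to 6.3: 2.
PR = 1/6 × 100 = 16.7

16.7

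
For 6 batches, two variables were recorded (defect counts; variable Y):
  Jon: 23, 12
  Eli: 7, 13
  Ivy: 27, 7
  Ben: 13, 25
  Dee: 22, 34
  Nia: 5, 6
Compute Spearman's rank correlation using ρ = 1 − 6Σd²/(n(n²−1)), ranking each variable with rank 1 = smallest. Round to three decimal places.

0.086

Ranks of variable 1: 5, 2, 6, 3, 4, 1
Ranks of variable 2: 3, 4, 2, 5, 6, 1
d = r₁ − r₂: 2, -2, 4, -2, -2, 0
d²: 4, 4, 16, 4, 4, 0; Σd² = 32
ρ = 1 − 6·32/(6·35) = 1 − 192/210 = 0.086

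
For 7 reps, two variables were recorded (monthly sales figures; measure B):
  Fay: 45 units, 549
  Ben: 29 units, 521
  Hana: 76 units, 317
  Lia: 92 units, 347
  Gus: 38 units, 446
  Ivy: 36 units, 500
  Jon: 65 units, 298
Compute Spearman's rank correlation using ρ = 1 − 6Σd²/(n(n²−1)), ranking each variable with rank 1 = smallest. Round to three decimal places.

Ranks of variable 1: 4, 1, 6, 7, 3, 2, 5
Ranks of variable 2: 7, 6, 2, 3, 4, 5, 1
d = r₁ − r₂: -3, -5, 4, 4, -1, -3, 4
d²: 9, 25, 16, 16, 1, 9, 16; Σd² = 92
ρ = 1 − 6·92/(7·48) = 1 − 552/336 = -0.643

-0.643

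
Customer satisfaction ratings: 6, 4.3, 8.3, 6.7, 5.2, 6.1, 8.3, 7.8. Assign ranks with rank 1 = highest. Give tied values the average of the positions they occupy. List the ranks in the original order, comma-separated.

6, 8, 1.5, 4, 7, 5, 1.5, 3

Sorted (descending): 8.3, 8.3, 7.8, 6.7, 6.1, 6, 5.2, 4.3
The 2 values of 8.3 occupy positions 1–2 → average rank (1+2)/2 = 1.5.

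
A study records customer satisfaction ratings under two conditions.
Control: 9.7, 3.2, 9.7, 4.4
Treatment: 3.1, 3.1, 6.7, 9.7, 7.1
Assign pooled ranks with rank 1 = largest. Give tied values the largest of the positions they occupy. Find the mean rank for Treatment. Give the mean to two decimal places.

Sorted (descending): 9.7, 9.7, 9.7, 7.1, 6.7, 4.4, 3.2, 3.1, 3.1
The 3 values of 9.7 occupy positions 1–3 → each gets rank 3.
The 2 values of 3.1 occupy positions 8–9 → each gets rank 9.
Treatment values → pooled ranks: 3.1→9, 3.1→9, 6.7→5, 9.7→3, 7.1→4
Mean rank = (9 + 9 + 5 + 3 + 4) / 5 = 6.00

6.00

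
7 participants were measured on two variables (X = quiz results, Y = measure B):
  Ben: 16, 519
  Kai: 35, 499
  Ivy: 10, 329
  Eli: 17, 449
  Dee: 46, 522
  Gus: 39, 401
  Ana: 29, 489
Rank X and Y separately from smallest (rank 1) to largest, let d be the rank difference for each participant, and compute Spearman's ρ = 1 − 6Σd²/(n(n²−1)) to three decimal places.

Ranks of variable 1: 2, 5, 1, 3, 7, 6, 4
Ranks of variable 2: 6, 5, 1, 3, 7, 2, 4
d = r₁ − r₂: -4, 0, 0, 0, 0, 4, 0
d²: 16, 0, 0, 0, 0, 16, 0; Σd² = 32
ρ = 1 − 6·32/(7·48) = 1 − 192/336 = 0.429

0.429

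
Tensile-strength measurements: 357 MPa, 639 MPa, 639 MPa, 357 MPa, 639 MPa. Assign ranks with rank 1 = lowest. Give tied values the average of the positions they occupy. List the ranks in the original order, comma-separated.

Sorted (ascending): 357, 357, 639, 639, 639
The 2 values of 357 occupy positions 1–2 → average rank (1+2)/2 = 1.5.
The 3 values of 639 occupy positions 3–5 → average rank 4.

1.5, 4, 4, 1.5, 4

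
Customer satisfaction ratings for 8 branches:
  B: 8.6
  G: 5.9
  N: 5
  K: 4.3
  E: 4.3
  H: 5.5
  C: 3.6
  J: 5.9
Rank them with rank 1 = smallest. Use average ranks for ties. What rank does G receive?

Sorted (ascending): 3.6, 4.3, 4.3, 5, 5.5, 5.9, 5.9, 8.6
The 2 values of 4.3 occupy positions 2–3 → average rank (2+3)/2 = 2.5.
The 2 values of 5.9 occupy positions 6–7 → average rank (6+7)/2 = 6.5.
G has value 5.9 → rank 6.5.

6.5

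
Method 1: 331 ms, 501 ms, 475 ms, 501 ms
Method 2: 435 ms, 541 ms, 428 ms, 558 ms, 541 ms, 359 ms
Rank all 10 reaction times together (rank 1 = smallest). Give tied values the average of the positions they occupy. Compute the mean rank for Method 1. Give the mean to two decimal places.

4.75

Sorted (ascending): 331, 359, 428, 435, 475, 501, 501, 541, 541, 558
The 2 values of 501 occupy positions 6–7 → average rank (6+7)/2 = 6.5.
The 2 values of 541 occupy positions 8–9 → average rank (8+9)/2 = 8.5.
Method 1 values → pooled ranks: 331→1, 501→6.5, 475→5, 501→6.5
Mean rank = (1 + 6.5 + 5 + 6.5) / 4 = 4.75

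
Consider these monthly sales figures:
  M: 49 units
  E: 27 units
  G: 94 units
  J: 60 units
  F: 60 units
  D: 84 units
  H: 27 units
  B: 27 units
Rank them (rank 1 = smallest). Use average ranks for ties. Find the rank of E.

Sorted (ascending): 27, 27, 27, 49, 60, 60, 84, 94
The 3 values of 27 occupy positions 1–3 → average rank 2.
The 2 values of 60 occupy positions 5–6 → average rank (5+6)/2 = 5.5.
E has value 27 units → rank 2.

2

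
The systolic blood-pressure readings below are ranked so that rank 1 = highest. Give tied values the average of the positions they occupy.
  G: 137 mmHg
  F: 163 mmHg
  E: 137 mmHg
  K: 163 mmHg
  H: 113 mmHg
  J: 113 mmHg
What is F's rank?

Sorted (descending): 163, 163, 137, 137, 113, 113
The 2 values of 163 occupy positions 1–2 → average rank (1+2)/2 = 1.5.
The 2 values of 137 occupy positions 3–4 → average rank (3+4)/2 = 3.5.
The 2 values of 113 occupy positions 5–6 → average rank (5+6)/2 = 5.5.
F has value 163 mmHg → rank 1.5.

1.5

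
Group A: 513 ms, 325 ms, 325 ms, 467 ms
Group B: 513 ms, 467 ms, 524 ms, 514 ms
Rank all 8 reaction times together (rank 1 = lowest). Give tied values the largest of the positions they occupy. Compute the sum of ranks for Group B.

Sorted (ascending): 325, 325, 467, 467, 513, 513, 514, 524
The 2 values of 325 occupy positions 1–2 → each gets rank 2.
The 2 values of 467 occupy positions 3–4 → each gets rank 4.
The 2 values of 513 occupy positions 5–6 → each gets rank 6.
Group B values → pooled ranks: 513→6, 467→4, 524→8, 514→7
Rank sum = 6 + 4 + 8 + 7 = 25

25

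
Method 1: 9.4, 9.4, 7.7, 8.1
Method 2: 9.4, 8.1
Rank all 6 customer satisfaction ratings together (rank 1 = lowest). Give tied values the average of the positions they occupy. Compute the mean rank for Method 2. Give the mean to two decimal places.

3.75

Sorted (ascending): 7.7, 8.1, 8.1, 9.4, 9.4, 9.4
The 2 values of 8.1 occupy positions 2–3 → average rank (2+3)/2 = 2.5.
The 3 values of 9.4 occupy positions 4–6 → average rank 5.
Method 2 values → pooled ranks: 9.4→5, 8.1→2.5
Mean rank = (5 + 2.5) / 2 = 3.75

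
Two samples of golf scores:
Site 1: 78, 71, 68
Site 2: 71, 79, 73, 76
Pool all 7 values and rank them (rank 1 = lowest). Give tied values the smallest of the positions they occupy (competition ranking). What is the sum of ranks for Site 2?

18

Sorted (ascending): 68, 71, 71, 73, 76, 78, 79
The 2 values of 71 occupy positions 2–3 → each gets rank 2.
Site 2 values → pooled ranks: 71→2, 79→7, 73→4, 76→5
Rank sum = 2 + 7 + 4 + 5 = 18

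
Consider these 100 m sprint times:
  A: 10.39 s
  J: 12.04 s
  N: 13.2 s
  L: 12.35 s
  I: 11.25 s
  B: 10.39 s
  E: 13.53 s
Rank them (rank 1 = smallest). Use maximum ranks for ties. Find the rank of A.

Sorted (ascending): 10.39, 10.39, 11.25, 12.04, 12.35, 13.2, 13.53
The 2 values of 10.39 occupy positions 1–2 → each gets rank 2.
A has value 10.39 s → rank 2.

2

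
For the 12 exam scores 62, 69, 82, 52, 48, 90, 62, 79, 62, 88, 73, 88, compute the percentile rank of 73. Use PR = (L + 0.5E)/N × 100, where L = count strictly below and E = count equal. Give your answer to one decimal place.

54.2

N = 12.
Strictly below 73: 6. Equal to 73: 1.
PR = (6 + 0.5·1)/12 × 100 = 54.2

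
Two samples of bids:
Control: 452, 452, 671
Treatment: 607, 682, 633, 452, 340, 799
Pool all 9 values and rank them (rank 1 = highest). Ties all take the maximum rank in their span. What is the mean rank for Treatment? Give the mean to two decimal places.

Sorted (descending): 799, 682, 671, 633, 607, 452, 452, 452, 340
The 3 values of 452 occupy positions 6–8 → each gets rank 8.
Treatment values → pooled ranks: 607→5, 682→2, 633→4, 452→8, 340→9, 799→1
Mean rank = (5 + 2 + 4 + 8 + 9 + 1) / 6 = 4.83

4.83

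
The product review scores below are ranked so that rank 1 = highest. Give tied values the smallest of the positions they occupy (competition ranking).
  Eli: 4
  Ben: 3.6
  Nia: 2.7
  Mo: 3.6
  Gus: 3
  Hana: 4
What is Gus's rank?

Sorted (descending): 4, 4, 3.6, 3.6, 3, 2.7
The 2 values of 4 occupy positions 1–2 → each gets rank 1.
The 2 values of 3.6 occupy positions 3–4 → each gets rank 3.
Gus has value 3 → rank 5.

5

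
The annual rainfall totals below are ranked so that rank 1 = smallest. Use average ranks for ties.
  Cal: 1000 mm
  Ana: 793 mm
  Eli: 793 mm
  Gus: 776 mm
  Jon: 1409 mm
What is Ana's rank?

2.5

Sorted (ascending): 776, 793, 793, 1000, 1409
The 2 values of 793 occupy positions 2–3 → average rank (2+3)/2 = 2.5.
Ana has value 793 mm → rank 2.5.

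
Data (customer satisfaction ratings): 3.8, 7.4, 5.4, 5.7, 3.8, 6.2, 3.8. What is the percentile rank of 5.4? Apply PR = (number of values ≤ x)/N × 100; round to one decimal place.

N = 7.
Strictly below 5.4: 3. Equal to 5.4: 1.
PR = 4/7 × 100 = 57.1

57.1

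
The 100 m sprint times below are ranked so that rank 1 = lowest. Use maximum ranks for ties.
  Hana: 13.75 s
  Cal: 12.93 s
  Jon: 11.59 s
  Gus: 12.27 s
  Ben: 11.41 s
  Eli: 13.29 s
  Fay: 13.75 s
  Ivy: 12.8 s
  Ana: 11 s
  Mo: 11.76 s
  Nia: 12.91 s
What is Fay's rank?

Sorted (ascending): 11, 11.41, 11.59, 11.76, 12.27, 12.8, 12.91, 12.93, 13.29, 13.75, 13.75
The 2 values of 13.75 occupy positions 10–11 → each gets rank 11.
Fay has value 13.75 s → rank 11.

11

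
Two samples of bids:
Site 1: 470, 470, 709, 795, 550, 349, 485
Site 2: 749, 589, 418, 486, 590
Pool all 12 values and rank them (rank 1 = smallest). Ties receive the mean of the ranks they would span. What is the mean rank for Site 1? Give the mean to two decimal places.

Sorted (ascending): 349, 418, 470, 470, 485, 486, 550, 589, 590, 709, 749, 795
The 2 values of 470 occupy positions 3–4 → average rank (3+4)/2 = 3.5.
Site 1 values → pooled ranks: 470→3.5, 470→3.5, 709→10, 795→12, 550→7, 349→1, 485→5
Mean rank = (3.5 + 3.5 + 10 + 12 + 7 + 1 + 5) / 7 = 6.00

6.00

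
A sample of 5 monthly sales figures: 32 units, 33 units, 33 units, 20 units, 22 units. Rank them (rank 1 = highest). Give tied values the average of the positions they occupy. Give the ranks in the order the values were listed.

3, 1.5, 1.5, 5, 4

Sorted (descending): 33, 33, 32, 22, 20
The 2 values of 33 occupy positions 1–2 → average rank (1+2)/2 = 1.5.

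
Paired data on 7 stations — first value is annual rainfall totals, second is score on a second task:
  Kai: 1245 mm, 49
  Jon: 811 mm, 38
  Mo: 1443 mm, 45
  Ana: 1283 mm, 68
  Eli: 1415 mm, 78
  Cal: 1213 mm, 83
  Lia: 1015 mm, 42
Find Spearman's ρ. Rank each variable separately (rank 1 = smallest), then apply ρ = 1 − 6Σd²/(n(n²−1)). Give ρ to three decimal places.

Ranks of variable 1: 4, 1, 7, 5, 6, 3, 2
Ranks of variable 2: 4, 1, 3, 5, 6, 7, 2
d = r₁ − r₂: 0, 0, 4, 0, 0, -4, 0
d²: 0, 0, 16, 0, 0, 16, 0; Σd² = 32
ρ = 1 − 6·32/(7·48) = 1 − 192/336 = 0.429

0.429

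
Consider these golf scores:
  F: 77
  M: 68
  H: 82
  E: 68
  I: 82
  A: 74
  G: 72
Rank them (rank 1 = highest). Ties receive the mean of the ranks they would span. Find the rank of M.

Sorted (descending): 82, 82, 77, 74, 72, 68, 68
The 2 values of 82 occupy positions 1–2 → average rank (1+2)/2 = 1.5.
The 2 values of 68 occupy positions 6–7 → average rank (6+7)/2 = 6.5.
M has value 68 → rank 6.5.

6.5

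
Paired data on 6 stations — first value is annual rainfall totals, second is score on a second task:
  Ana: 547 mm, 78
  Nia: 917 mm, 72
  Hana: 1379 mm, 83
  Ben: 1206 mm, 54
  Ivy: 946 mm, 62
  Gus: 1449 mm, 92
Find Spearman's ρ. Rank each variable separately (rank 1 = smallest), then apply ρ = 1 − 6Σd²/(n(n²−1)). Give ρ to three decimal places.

0.429

Ranks of variable 1: 1, 2, 5, 4, 3, 6
Ranks of variable 2: 4, 3, 5, 1, 2, 6
d = r₁ − r₂: -3, -1, 0, 3, 1, 0
d²: 9, 1, 0, 9, 1, 0; Σd² = 20
ρ = 1 − 6·20/(6·35) = 1 − 120/210 = 0.429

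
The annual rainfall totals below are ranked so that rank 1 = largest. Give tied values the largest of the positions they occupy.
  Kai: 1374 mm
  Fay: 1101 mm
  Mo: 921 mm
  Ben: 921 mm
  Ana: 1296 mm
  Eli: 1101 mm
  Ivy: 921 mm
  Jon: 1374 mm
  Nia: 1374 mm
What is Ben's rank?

9

Sorted (descending): 1374, 1374, 1374, 1296, 1101, 1101, 921, 921, 921
The 3 values of 1374 occupy positions 1–3 → each gets rank 3.
The 2 values of 1101 occupy positions 5–6 → each gets rank 6.
The 3 values of 921 occupy positions 7–9 → each gets rank 9.
Ben has value 921 mm → rank 9.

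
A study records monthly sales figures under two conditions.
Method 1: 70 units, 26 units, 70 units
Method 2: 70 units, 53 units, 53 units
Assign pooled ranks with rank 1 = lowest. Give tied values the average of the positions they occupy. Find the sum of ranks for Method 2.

10

Sorted (ascending): 26, 53, 53, 70, 70, 70
The 2 values of 53 occupy positions 2–3 → average rank (2+3)/2 = 2.5.
The 3 values of 70 occupy positions 4–6 → average rank 5.
Method 2 values → pooled ranks: 70→5, 53→2.5, 53→2.5
Rank sum = 5 + 2.5 + 2.5 = 10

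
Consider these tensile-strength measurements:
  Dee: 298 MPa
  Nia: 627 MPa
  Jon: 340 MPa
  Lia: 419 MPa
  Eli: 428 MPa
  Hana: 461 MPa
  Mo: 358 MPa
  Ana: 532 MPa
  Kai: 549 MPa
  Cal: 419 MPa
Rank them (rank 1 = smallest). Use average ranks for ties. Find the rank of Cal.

Sorted (ascending): 298, 340, 358, 419, 419, 428, 461, 532, 549, 627
The 2 values of 419 occupy positions 4–5 → average rank (4+5)/2 = 4.5.
Cal has value 419 MPa → rank 4.5.

4.5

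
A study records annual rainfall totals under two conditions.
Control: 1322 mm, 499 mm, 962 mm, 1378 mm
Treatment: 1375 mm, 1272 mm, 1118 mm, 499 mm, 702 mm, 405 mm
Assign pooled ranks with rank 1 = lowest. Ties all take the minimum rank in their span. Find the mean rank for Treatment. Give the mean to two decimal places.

Sorted (ascending): 405, 499, 499, 702, 962, 1118, 1272, 1322, 1375, 1378
The 2 values of 499 occupy positions 2–3 → each gets rank 2.
Treatment values → pooled ranks: 1375→9, 1272→7, 1118→6, 499→2, 702→4, 405→1
Mean rank = (9 + 7 + 6 + 2 + 4 + 1) / 6 = 4.83

4.83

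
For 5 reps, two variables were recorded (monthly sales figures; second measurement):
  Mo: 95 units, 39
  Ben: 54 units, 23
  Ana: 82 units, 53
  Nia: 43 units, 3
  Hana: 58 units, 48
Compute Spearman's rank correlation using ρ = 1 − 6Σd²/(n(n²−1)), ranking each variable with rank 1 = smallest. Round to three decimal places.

0.700

Ranks of variable 1: 5, 2, 4, 1, 3
Ranks of variable 2: 3, 2, 5, 1, 4
d = r₁ − r₂: 2, 0, -1, 0, -1
d²: 4, 0, 1, 0, 1; Σd² = 6
ρ = 1 − 6·6/(5·24) = 1 − 36/120 = 0.700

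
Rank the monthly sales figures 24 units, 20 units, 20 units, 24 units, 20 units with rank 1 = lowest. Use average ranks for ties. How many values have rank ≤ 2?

Sorted (ascending): 20, 20, 20, 24, 24
The 3 values of 20 occupy positions 1–3 → average rank 2.
The 2 values of 24 occupy positions 4–5 → average rank (4+5)/2 = 4.5.
Ranks ≤ 2: {2, 2, 2} → 3 values.

3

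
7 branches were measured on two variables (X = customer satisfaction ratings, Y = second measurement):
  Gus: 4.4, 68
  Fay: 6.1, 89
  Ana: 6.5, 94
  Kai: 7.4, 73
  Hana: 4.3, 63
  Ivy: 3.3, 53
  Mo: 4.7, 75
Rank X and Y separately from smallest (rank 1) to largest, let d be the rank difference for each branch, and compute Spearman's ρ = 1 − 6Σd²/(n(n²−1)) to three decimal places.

Ranks of variable 1: 3, 5, 6, 7, 2, 1, 4
Ranks of variable 2: 3, 6, 7, 4, 2, 1, 5
d = r₁ − r₂: 0, -1, -1, 3, 0, 0, -1
d²: 0, 1, 1, 9, 0, 0, 1; Σd² = 12
ρ = 1 − 6·12/(7·48) = 1 − 72/336 = 0.786

0.786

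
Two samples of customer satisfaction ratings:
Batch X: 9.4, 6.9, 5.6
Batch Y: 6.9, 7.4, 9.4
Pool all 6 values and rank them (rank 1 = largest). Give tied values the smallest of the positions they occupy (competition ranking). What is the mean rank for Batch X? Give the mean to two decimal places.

3.67

Sorted (descending): 9.4, 9.4, 7.4, 6.9, 6.9, 5.6
The 2 values of 9.4 occupy positions 1–2 → each gets rank 1.
The 2 values of 6.9 occupy positions 4–5 → each gets rank 4.
Batch X values → pooled ranks: 9.4→1, 6.9→4, 5.6→6
Mean rank = (1 + 4 + 6) / 3 = 3.67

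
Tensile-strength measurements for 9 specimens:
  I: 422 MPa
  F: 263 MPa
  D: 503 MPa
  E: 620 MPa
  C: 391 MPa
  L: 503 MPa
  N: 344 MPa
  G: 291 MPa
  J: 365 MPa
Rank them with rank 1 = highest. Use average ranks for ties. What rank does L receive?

2.5

Sorted (descending): 620, 503, 503, 422, 391, 365, 344, 291, 263
The 2 values of 503 occupy positions 2–3 → average rank (2+3)/2 = 2.5.
L has value 503 MPa → rank 2.5.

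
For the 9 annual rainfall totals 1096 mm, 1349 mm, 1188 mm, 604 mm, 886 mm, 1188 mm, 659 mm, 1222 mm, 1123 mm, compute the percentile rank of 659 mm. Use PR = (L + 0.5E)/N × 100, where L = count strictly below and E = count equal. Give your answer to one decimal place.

16.7

N = 9.
Strictly below 659: 1. Equal to 659: 1.
PR = (1 + 0.5·1)/9 × 100 = 16.7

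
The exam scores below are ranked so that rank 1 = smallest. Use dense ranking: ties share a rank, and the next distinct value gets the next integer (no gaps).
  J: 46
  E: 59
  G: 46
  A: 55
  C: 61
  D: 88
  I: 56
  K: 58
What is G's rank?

1

Sorted (ascending): 46, 46, 55, 56, 58, 59, 61, 88
The 2 values of 46 share dense rank 1.
Remaining distinct values take the next consecutive integers.
G has value 46 → rank 1.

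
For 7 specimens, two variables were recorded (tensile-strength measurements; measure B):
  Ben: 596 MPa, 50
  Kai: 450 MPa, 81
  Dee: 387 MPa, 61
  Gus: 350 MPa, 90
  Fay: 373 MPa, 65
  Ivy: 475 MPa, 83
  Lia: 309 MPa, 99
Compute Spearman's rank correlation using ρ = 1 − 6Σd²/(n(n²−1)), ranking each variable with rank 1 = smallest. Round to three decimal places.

Ranks of variable 1: 7, 5, 4, 2, 3, 6, 1
Ranks of variable 2: 1, 4, 2, 6, 3, 5, 7
d = r₁ − r₂: 6, 1, 2, -4, 0, 1, -6
d²: 36, 1, 4, 16, 0, 1, 36; Σd² = 94
ρ = 1 − 6·94/(7·48) = 1 − 564/336 = -0.679

-0.679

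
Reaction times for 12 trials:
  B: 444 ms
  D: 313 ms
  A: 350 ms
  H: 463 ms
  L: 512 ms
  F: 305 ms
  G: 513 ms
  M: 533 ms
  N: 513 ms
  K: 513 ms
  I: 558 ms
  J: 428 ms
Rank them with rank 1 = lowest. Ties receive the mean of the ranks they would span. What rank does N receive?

Sorted (ascending): 305, 313, 350, 428, 444, 463, 512, 513, 513, 513, 533, 558
The 3 values of 513 occupy positions 8–10 → average rank 9.
N has value 513 ms → rank 9.

9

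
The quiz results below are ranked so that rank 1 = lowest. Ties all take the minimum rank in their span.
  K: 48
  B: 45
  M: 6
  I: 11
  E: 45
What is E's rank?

3

Sorted (ascending): 6, 11, 45, 45, 48
The 2 values of 45 occupy positions 3–4 → each gets rank 3.
E has value 45 → rank 3.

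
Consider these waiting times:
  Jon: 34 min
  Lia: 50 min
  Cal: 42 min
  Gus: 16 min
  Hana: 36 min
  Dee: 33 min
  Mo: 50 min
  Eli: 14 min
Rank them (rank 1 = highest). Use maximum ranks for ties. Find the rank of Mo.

2

Sorted (descending): 50, 50, 42, 36, 34, 33, 16, 14
The 2 values of 50 occupy positions 1–2 → each gets rank 2.
Mo has value 50 min → rank 2.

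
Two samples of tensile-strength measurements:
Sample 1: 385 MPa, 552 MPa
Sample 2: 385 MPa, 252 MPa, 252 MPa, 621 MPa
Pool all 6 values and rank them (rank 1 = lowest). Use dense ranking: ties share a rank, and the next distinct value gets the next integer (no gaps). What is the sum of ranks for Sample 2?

8

Sorted (ascending): 252, 252, 385, 385, 552, 621
The 2 values of 252 share dense rank 1.
The 2 values of 385 share dense rank 2.
Remaining distinct values take the next consecutive integers.
Sample 2 values → pooled ranks: 385→2, 252→1, 252→1, 621→4
Rank sum = 2 + 1 + 1 + 4 = 8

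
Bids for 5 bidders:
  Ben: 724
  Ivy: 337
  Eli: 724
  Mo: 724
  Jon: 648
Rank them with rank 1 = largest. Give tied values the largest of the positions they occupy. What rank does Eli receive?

3

Sorted (descending): 724, 724, 724, 648, 337
The 3 values of 724 occupy positions 1–3 → each gets rank 3.
Eli has value 724 → rank 3.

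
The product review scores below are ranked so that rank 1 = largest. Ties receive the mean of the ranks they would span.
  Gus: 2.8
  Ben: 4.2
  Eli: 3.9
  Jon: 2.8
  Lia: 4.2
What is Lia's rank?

Sorted (descending): 4.2, 4.2, 3.9, 2.8, 2.8
The 2 values of 4.2 occupy positions 1–2 → average rank (1+2)/2 = 1.5.
The 2 values of 2.8 occupy positions 4–5 → average rank (4+5)/2 = 4.5.
Lia has value 4.2 → rank 1.5.

1.5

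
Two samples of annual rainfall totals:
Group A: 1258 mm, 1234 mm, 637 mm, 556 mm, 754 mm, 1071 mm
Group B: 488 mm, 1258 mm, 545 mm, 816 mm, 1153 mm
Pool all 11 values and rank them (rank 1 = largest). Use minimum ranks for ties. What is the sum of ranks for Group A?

Sorted (descending): 1258, 1258, 1234, 1153, 1071, 816, 754, 637, 556, 545, 488
The 2 values of 1258 occupy positions 1–2 → each gets rank 1.
Group A values → pooled ranks: 1258→1, 1234→3, 637→8, 556→9, 754→7, 1071→5
Rank sum = 1 + 3 + 8 + 9 + 7 + 5 = 33

33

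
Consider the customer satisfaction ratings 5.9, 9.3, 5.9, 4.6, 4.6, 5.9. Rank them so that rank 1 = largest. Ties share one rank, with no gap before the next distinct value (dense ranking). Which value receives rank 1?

Sorted (descending): 9.3, 5.9, 5.9, 5.9, 4.6, 4.6
The 3 values of 5.9 share dense rank 2.
The 2 values of 4.6 share dense rank 3.
Remaining distinct values take the next consecutive integers.
Rank 1 → value 9.3.

9.3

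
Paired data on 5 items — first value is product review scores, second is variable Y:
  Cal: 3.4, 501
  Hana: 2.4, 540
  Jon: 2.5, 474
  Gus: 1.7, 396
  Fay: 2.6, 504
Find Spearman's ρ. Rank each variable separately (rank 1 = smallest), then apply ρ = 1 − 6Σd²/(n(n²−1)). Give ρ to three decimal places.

0.300

Ranks of variable 1: 5, 2, 3, 1, 4
Ranks of variable 2: 3, 5, 2, 1, 4
d = r₁ − r₂: 2, -3, 1, 0, 0
d²: 4, 9, 1, 0, 0; Σd² = 14
ρ = 1 − 6·14/(5·24) = 1 − 84/120 = 0.300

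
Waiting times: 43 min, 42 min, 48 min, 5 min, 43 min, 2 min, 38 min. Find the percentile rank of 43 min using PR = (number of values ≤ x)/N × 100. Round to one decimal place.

85.7

N = 7.
Strictly below 43: 4. Equal to 43: 2.
PR = 6/7 × 100 = 85.7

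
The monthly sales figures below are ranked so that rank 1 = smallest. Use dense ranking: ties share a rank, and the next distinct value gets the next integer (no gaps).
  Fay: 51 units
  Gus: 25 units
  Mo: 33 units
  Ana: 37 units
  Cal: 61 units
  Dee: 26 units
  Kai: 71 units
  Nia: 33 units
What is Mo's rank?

3

Sorted (ascending): 25, 26, 33, 33, 37, 51, 61, 71
The 2 values of 33 share dense rank 3.
Remaining distinct values take the next consecutive integers.
Mo has value 33 units → rank 3.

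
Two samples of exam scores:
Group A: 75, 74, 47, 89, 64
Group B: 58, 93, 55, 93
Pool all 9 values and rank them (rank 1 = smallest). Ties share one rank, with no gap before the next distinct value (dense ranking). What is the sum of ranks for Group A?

Sorted (ascending): 47, 55, 58, 64, 74, 75, 89, 93, 93
The 2 values of 93 share dense rank 8.
Remaining distinct values take the next consecutive integers.
Group A values → pooled ranks: 75→6, 74→5, 47→1, 89→7, 64→4
Rank sum = 6 + 5 + 1 + 7 + 4 = 23

23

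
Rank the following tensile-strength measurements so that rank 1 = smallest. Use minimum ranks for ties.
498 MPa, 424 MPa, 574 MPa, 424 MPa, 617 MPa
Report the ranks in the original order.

Sorted (ascending): 424, 424, 498, 574, 617
The 2 values of 424 occupy positions 1–2 → each gets rank 1.

3, 1, 4, 1, 5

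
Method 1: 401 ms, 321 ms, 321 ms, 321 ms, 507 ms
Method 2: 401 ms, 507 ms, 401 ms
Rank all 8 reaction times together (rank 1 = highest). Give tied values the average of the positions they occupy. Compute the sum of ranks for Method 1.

Sorted (descending): 507, 507, 401, 401, 401, 321, 321, 321
The 2 values of 507 occupy positions 1–2 → average rank (1+2)/2 = 1.5.
The 3 values of 401 occupy positions 3–5 → average rank 4.
The 3 values of 321 occupy positions 6–8 → average rank 7.
Method 1 values → pooled ranks: 401→4, 321→7, 321→7, 321→7, 507→1.5
Rank sum = 4 + 7 + 7 + 7 + 1.5 = 26.5

26.5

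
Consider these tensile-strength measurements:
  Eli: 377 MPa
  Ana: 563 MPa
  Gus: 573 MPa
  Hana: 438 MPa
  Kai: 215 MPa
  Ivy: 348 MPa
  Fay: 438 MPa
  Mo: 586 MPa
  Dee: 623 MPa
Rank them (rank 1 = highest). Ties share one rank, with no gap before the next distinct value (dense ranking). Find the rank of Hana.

Sorted (descending): 623, 586, 573, 563, 438, 438, 377, 348, 215
The 2 values of 438 share dense rank 5.
Remaining distinct values take the next consecutive integers.
Hana has value 438 MPa → rank 5.

5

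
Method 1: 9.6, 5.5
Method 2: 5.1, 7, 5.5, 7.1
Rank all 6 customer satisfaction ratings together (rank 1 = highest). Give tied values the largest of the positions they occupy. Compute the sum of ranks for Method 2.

Sorted (descending): 9.6, 7.1, 7, 5.5, 5.5, 5.1
The 2 values of 5.5 occupy positions 4–5 → each gets rank 5.
Method 2 values → pooled ranks: 5.1→6, 7→3, 5.5→5, 7.1→2
Rank sum = 6 + 3 + 5 + 2 = 16

16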